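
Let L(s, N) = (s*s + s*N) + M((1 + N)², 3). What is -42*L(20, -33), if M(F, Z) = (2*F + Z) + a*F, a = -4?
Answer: 96810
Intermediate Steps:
M(F, Z) = Z - 2*F (M(F, Z) = (2*F + Z) - 4*F = (Z + 2*F) - 4*F = Z - 2*F)
L(s, N) = 3 + s² - 2*(1 + N)² + N*s (L(s, N) = (s*s + s*N) + (3 - 2*(1 + N)²) = (s² + N*s) + (3 - 2*(1 + N)²) = 3 + s² - 2*(1 + N)² + N*s)
-42*L(20, -33) = -42*(3 + 20² - 2*(1 - 33)² - 33*20) = -42*(3 + 400 - 2*(-32)² - 660) = -42*(3 + 400 - 2*1024 - 660) = -42*(3 + 400 - 2048 - 660) = -42*(-2305) = 96810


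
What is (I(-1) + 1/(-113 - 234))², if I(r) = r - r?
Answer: 1/120409 ≈ 8.3050e-6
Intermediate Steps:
I(r) = 0
(I(-1) + 1/(-113 - 234))² = (0 + 1/(-113 - 234))² = (0 + 1/(-347))² = (0 - 1/347)² = (-1/347)² = 1/120409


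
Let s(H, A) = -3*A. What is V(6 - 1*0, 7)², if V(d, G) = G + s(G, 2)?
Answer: 1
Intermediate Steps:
V(d, G) = -6 + G (V(d, G) = G - 3*2 = G - 6 = -6 + G)
V(6 - 1*0, 7)² = (-6 + 7)² = 1² = 1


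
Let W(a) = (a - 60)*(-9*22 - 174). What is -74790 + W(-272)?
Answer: 48714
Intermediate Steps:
W(a) = 22320 - 372*a (W(a) = (-60 + a)*(-198 - 174) = (-60 + a)*(-372) = 22320 - 372*a)
-74790 + W(-272) = -74790 + (22320 - 372*(-272)) = -74790 + (22320 + 101184) = -74790 + 123504 = 48714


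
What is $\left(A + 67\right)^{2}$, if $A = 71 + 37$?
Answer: $30625$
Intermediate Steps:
$A = 108$
$\left(A + 67\right)^{2} = \left(108 + 67\right)^{2} = 175^{2} = 30625$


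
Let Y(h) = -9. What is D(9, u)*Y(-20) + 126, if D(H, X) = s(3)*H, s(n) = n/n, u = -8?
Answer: 45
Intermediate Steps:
s(n) = 1
D(H, X) = H (D(H, X) = 1*H = H)
D(9, u)*Y(-20) + 126 = 9*(-9) + 126 = -81 + 126 = 45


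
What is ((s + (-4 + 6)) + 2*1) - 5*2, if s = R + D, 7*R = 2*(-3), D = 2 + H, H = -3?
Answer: -55/7 ≈ -7.8571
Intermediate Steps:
D = -1 (D = 2 - 3 = -1)
R = -6/7 (R = (2*(-3))/7 = (⅐)*(-6) = -6/7 ≈ -0.85714)
s = -13/7 (s = -6/7 - 1 = -13/7 ≈ -1.8571)
((s + (-4 + 6)) + 2*1) - 5*2 = ((-13/7 + (-4 + 6)) + 2*1) - 5*2 = ((-13/7 + 2) + 2) - 10 = (⅐ + 2) - 10 = 15/7 - 10 = -55/7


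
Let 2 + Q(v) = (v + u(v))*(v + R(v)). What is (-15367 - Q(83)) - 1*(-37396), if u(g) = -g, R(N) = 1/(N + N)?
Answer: 22031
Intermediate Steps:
R(N) = 1/(2*N)
Q(v) = -2 (Q(v) = -2 + (v - v)*(v + 1/(2*v)) = -2 + 0*(v + 1/(2*v)) = -2 + 0 = -2)
(-15367 - Q(83)) - 1*(-37396) = (-15367 - 1*(-2)) - 1*(-37396) = (-15367 + 2) + 37396 = -15365 + 37396 = 22031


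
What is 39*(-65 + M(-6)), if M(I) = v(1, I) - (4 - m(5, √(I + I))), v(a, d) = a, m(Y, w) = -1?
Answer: -2691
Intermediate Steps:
M(I) = -4 (M(I) = 1 - (4 - 1*(-1)) = 1 - (4 + 1) = 1 - 1*5 = 1 - 5 = -4)
39*(-65 + M(-6)) = 39*(-65 - 4) = 39*(-69) = -2691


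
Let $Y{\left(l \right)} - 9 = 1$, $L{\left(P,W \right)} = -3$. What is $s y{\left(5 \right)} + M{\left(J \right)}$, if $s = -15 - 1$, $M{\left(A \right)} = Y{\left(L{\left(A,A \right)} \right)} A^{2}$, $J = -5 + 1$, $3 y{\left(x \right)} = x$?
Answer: $\frac{400}{3} \approx 133.33$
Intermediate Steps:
$y{\left(x \right)} = \frac{x}{3}$
$Y{\left(l \right)} = 10$ ($Y{\left(l \right)} = 9 + 1 = 10$)
$J = -4$
$M{\left(A \right)} = 10 A^{2}$
$s = -16$ ($s = -15 - 1 = -16$)
$s y{\left(5 \right)} + M{\left(J \right)} = - 16 \cdot \frac{1}{3} \cdot 5 + 10 \left(-4\right)^{2} = \left(-16\right) \frac{5}{3} + 10 \cdot 16 = - \frac{80}{3} + 160 = \frac{400}{3}$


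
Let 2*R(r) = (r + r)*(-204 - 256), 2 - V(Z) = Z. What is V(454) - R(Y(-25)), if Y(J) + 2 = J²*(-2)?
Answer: -576372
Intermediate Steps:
V(Z) = 2 - Z
Y(J) = -2 - 2*J² (Y(J) = -2 + J²*(-2) = -2 - 2*J²)
R(r) = -460*r (R(r) = ((r + r)*(-204 - 256))/2 = ((2*r)*(-460))/2 = (-920*r)/2 = -460*r)
V(454) - R(Y(-25)) = (2 - 1*454) - (-460)*(-2 - 2*(-25)²) = (2 - 454) - (-460)*(-2 - 2*625) = -452 - (-460)*(-2 - 1250) = -452 - (-460)*(-1252) = -452 - 1*575920 = -452 - 575920 = -576372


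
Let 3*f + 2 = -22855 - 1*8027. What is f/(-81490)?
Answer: 15442/122235 ≈ 0.12633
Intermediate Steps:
f = -30884/3 (f = -⅔ + (-22855 - 1*8027)/3 = -⅔ + (-22855 - 8027)/3 = -⅔ + (⅓)*(-30882) = -⅔ - 10294 = -30884/3 ≈ -10295.)
f/(-81490) = -30884/3/(-81490) = -30884/3*(-1/81490) = 15442/122235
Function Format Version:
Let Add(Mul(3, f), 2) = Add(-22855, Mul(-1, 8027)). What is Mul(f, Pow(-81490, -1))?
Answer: Rational(15442, 122235) ≈ 0.12633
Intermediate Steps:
f = Rational(-30884, 3) (f = Add(Rational(-2, 3), Mul(Rational(1, 3), Add(-22855, Mul(-1, 8027)))) = Add(Rational(-2, 3), Mul(Rational(1, 3), Add(-22855, -8027))) = Add(Rational(-2, 3), Mul(Rational(1, 3), -30882)) = Add(Rational(-2, 3), -10294) = Rational(-30884, 3) ≈ -10295.)
Mul(f, Pow(-81490, -1)) = Mul(Rational(-30884, 3), Pow(-81490, -1)) = Mul(Rational(-30884, 3), Rational(-1, 81490)) = Rational(15442, 122235)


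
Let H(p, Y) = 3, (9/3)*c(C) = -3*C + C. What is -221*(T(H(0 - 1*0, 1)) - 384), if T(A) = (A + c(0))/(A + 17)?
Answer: 1696617/20 ≈ 84831.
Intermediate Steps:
c(C) = -2*C/3 (c(C) = (-3*C + C)/3 = (-2*C)/3 = -2*C/3)
T(A) = A/(17 + A) (T(A) = (A - ⅔*0)/(A + 17) = (A + 0)/(17 + A) = A/(17 + A))
-221*(T(H(0 - 1*0, 1)) - 384) = -221*(3/(17 + 3) - 384) = -221*(3/20 - 384) = -221*(-7677/20) = 1696617/20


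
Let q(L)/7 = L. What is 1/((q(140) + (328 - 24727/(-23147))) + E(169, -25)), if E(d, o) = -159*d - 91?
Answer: -293/7516309 ≈ -3.8982e-5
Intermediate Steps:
q(L) = 7*L
E(d, o) = -91 - 159*d
1/((q(140) + (328 - 24727/(-23147))) + E(169, -25)) = 1/((7*140 + (328 - 24727/(-23147))) + (-91 - 159*169)) = 1/((980 + (328 - 24727*(-1)/23147)) + (-91 - 26871)) = 1/((980 + (328 - 1*(-313/293))) - 26962) = 1/((980 + (328 + 313/293)) - 26962) = 1/((980 + 96417/293) - 26962) = 1/(383557/293 - 26962) = 1/(-7516309/293) = -293/7516309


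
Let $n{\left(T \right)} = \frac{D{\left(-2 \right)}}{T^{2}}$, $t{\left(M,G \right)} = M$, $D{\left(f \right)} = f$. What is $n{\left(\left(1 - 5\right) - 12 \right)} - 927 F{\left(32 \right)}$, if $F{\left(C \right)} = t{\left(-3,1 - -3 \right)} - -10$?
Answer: $- \frac{830593}{128} \approx -6489.0$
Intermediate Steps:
$F{\left(C \right)} = 7$ ($F{\left(C \right)} = -3 - -10 = -3 + 10 = 7$)
$n{\left(T \right)} = - \frac{2}{T^{2}}$
$n{\left(\left(1 - 5\right) - 12 \right)} - 927 F{\left(32 \right)} = - \frac{2}{\left(\left(1 - 5\right) - 12\right)^{2}} - 6489 = - \frac{2}{\left(-4 - 12\right)^{2}} - 6489 = - \frac{2}{256} - 6489 = \left(-2\right) \frac{1}{256} - 6489 = - \frac{1}{128} - 6489 = - \frac{830593}{128}$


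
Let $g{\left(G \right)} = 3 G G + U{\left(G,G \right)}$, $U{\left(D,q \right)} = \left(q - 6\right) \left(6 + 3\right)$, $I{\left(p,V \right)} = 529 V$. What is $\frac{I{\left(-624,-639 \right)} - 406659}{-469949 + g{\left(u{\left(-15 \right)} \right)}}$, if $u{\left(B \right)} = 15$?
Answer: $\frac{744690}{469193} \approx 1.5872$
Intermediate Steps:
$U{\left(D,q \right)} = -54 + 9 q$ ($U{\left(D,q \right)} = \left(-6 + q\right) 9 = -54 + 9 q$)
$g{\left(G \right)} = -54 + 3 G^{2} + 9 G$ ($g{\left(G \right)} = 3 G G + \left(-54 + 9 G\right) = 3 G^{2} + \left(-54 + 9 G\right) = -54 + 3 G^{2} + 9 G$)
$\frac{I{\left(-624,-639 \right)} - 406659}{-469949 + g{\left(u{\left(-15 \right)} \right)}} = \frac{529 \left(-639\right) - 406659}{-469949 + \left(-54 + 3 \cdot 15^{2} + 9 \cdot 15\right)} = \frac{-338031 - 406659}{-469949 + \left(-54 + 3 \cdot 225 + 135\right)} = - \frac{744690}{-469949 + \left(-54 + 675 + 135\right)} = - \frac{744690}{-469949 + 756} = - \frac{744690}{-469193} = \left(-744690\right) \left(- \frac{1}{469193}\right) = \frac{744690}{469193}$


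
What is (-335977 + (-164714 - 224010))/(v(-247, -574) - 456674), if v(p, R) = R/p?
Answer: 179001147/112797904 ≈ 1.5869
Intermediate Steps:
(-335977 + (-164714 - 224010))/(v(-247, -574) - 456674) = (-335977 + (-164714 - 224010))/(-574/(-247) - 456674) = (-335977 - 388724)/(-574*(-1/247) - 456674) = -724701/(574/247 - 456674) = -724701/(-112797904/247) = -724701*(-247/112797904) = 179001147/112797904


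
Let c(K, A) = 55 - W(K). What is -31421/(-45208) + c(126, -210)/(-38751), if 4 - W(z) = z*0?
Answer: 405096521/583951736 ≈ 0.69372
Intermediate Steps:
W(z) = 4 (W(z) = 4 - z*0 = 4 - 1*0 = 4 + 0 = 4)
c(K, A) = 51 (c(K, A) = 55 - 1*4 = 55 - 4 = 51)
-31421/(-45208) + c(126, -210)/(-38751) = -31421/(-45208) + 51/(-38751) = -31421*(-1/45208) + 51*(-1/38751) = 31421/45208 - 17/12917 = 405096521/583951736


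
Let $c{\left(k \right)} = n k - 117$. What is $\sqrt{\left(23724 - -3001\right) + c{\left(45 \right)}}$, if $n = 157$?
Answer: $\sqrt{33673} \approx 183.5$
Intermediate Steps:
$c{\left(k \right)} = -117 + 157 k$ ($c{\left(k \right)} = 157 k - 117 = -117 + 157 k$)
$\sqrt{\left(23724 - -3001\right) + c{\left(45 \right)}} = \sqrt{\left(23724 - -3001\right) + \left(-117 + 157 \cdot 45\right)} = \sqrt{\left(23724 + 3001\right) + \left(-117 + 7065\right)} = \sqrt{26725 + 6948} = \sqrt{33673}$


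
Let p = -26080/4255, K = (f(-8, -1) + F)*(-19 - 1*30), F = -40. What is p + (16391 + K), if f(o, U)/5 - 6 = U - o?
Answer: 12901050/851 ≈ 15160.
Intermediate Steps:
f(o, U) = 30 - 5*o + 5*U (f(o, U) = 30 + 5*(U - o) = 30 + (-5*o + 5*U) = 30 - 5*o + 5*U)
K = -1225 (K = ((30 - 5*(-8) + 5*(-1)) - 40)*(-19 - 1*30) = ((30 + 40 - 5) - 40)*(-19 - 30) = (65 - 40)*(-49) = 25*(-49) = -1225)
p = -5216/851 (p = -26080*1/4255 = -5216/851 ≈ -6.1293)
p + (16391 + K) = -5216/851 + (16391 - 1225) = -5216/851 + 15166 = 12901050/851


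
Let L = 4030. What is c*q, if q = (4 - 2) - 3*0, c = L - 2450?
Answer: 3160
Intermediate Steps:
c = 1580 (c = 4030 - 2450 = 1580)
q = 2 (q = 2 - 1*0 = 2 + 0 = 2)
c*q = 1580*2 = 3160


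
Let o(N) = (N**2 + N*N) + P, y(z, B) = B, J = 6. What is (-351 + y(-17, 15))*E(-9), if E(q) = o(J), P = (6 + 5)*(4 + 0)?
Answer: -38976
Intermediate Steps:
P = 44 (P = 11*4 = 44)
o(N) = 44 + 2*N**2 (o(N) = (N**2 + N*N) + 44 = (N**2 + N**2) + 44 = 2*N**2 + 44 = 44 + 2*N**2)
E(q) = 116 (E(q) = 44 + 2*6**2 = 44 + 2*36 = 44 + 72 = 116)
(-351 + y(-17, 15))*E(-9) = (-351 + 15)*116 = -336*116 = -38976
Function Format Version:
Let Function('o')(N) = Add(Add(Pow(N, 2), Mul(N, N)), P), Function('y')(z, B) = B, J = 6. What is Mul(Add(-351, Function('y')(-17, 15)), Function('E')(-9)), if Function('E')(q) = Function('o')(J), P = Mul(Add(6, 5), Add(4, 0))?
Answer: -38976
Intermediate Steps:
P = 44 (P = Mul(11, 4) = 44)
Function('o')(N) = Add(44, Mul(2, Pow(N, 2))) (Function('o')(N) = Add(Add(Pow(N, 2), Mul(N, N)), 44) = Add(Add(Pow(N, 2), Pow(N, 2)), 44) = Add(Mul(2, Pow(N, 2)), 44) = Add(44, Mul(2, Pow(N, 2))))
Function('E')(q) = 116 (Function('E')(q) = Add(44, Mul(2, Pow(6, 2))) = Add(44, Mul(2, 36)) = Add(44, 72) = 116)
Mul(Add(-351, Function('y')(-17, 15)), Function('E')(-9)) = Mul(Add(-351, 15), 116) = Mul(-336, 116) = -38976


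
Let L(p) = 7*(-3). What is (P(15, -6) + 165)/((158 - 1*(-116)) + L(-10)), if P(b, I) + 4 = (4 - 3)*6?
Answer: 167/253 ≈ 0.66008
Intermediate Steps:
L(p) = -21
P(b, I) = 2 (P(b, I) = -4 + (4 - 3)*6 = -4 + 1*6 = -4 + 6 = 2)
(P(15, -6) + 165)/((158 - 1*(-116)) + L(-10)) = (2 + 165)/((158 - 1*(-116)) - 21) = 167/((158 + 116) - 21) = 167/(274 - 21) = 167/253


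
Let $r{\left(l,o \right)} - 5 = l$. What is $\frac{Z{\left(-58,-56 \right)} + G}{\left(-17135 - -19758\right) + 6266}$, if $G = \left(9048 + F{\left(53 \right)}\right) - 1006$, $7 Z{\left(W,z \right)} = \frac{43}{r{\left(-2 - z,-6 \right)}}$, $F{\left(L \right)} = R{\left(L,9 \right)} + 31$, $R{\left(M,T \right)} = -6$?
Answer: $\frac{3331714}{3671157} \approx 0.90754$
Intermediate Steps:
$r{\left(l,o \right)} = 5 + l$
$F{\left(L \right)} = 25$ ($F{\left(L \right)} = -6 + 31 = 25$)
$Z{\left(W,z \right)} = \frac{43}{7 \left(3 - z\right)}$ ($Z{\left(W,z \right)} = \frac{43 \frac{1}{5 - \left(2 + z\right)}}{7} = \frac{43 \frac{1}{3 - z}}{7} = \frac{43}{7 \left(3 - z\right)}$)
$G = 8067$ ($G = \left(9048 + 25\right) - 1006 = 9073 - 1006 = 8067$)
$\frac{Z{\left(-58,-56 \right)} + G}{\left(-17135 - -19758\right) + 6266} = \frac{- \frac{43}{-21 + 7 \left(-56\right)} + 8067}{\left(-17135 - -19758\right) + 6266} = \frac{- \frac{43}{-21 - 392} + 8067}{\left(-17135 + 19758\right) + 6266} = \frac{- \frac{43}{-413} + 8067}{2623 + 6266} = \frac{\left(-43\right) \left(- \frac{1}{413}\right) + 8067}{8889} = \left(\frac{43}{413} + 8067\right) \frac{1}{8889} = \frac{3331714}{413} \cdot \frac{1}{8889} = \frac{3331714}{3671157}$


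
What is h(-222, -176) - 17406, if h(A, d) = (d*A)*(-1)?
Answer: -56478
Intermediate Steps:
h(A, d) = -A*d (h(A, d) = (A*d)*(-1) = -A*d)
h(-222, -176) - 17406 = -1*(-222)*(-176) - 17406 = -39072 - 17406 = -56478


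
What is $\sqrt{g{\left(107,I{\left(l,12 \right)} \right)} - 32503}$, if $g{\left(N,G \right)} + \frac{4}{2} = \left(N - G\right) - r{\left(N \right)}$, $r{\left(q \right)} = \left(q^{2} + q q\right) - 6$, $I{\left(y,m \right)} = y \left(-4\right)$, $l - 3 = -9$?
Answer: $3 i \sqrt{6146} \approx 235.19 i$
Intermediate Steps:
$l = -6$ ($l = 3 - 9 = -6$)
$I{\left(y,m \right)} = - 4 y$
$r{\left(q \right)} = -6 + 2 q^{2}$ ($r{\left(q \right)} = \left(q^{2} + q^{2}\right) - 6 = 2 q^{2} - 6 = -6 + 2 q^{2}$)
$g{\left(N,G \right)} = 4 + N - G - 2 N^{2}$ ($g{\left(N,G \right)} = -2 - \left(-6 + G - N + 2 N^{2}\right) = 4 + N - G - 2 N^{2}$)
$\sqrt{g{\left(107,I{\left(l,12 \right)} \right)} - 32503} = \sqrt{\left(4 + 107 - \left(-4\right) \left(-6\right) - 2 \cdot 107^{2}\right) - 32503} = \sqrt{\left(4 + 107 - 24 - 22898\right) - 32503} = \sqrt{-22811 - 32503} = \sqrt{-55314} = 3 i \sqrt{6146}$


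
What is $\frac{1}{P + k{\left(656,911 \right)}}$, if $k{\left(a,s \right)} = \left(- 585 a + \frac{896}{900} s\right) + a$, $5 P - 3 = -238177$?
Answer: $- \frac{225}{96712166} \approx -2.3265 \cdot 10^{-6}$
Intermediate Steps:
$P = - \frac{238174}{5}$ ($P = \frac{3}{5} + \frac{1}{5} \left(-238177\right) = \frac{3}{5} - \frac{238177}{5} = - \frac{238174}{5} \approx -47635.0$)
$k{\left(a,s \right)} = - 584 a + \frac{224 s}{225}$ ($k{\left(a,s \right)} = \left(- 585 a + 896 \cdot \frac{1}{900} s\right) + a = \left(- 585 a + \frac{224 s}{225}\right) + a = - 584 a + \frac{224 s}{225}$)
$\frac{1}{P + k{\left(656,911 \right)}} = \frac{1}{- \frac{238174}{5} + \left(\left(-584\right) 656 + \frac{224}{225} \cdot 911\right)} = \frac{1}{- \frac{238174}{5} + \left(-383104 + \frac{204064}{225}\right)} = \frac{1}{- \frac{238174}{5} - \frac{85994336}{225}} = \frac{1}{- \frac{96712166}{225}} = - \frac{225}{96712166}$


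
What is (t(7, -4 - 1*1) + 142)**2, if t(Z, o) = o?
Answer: 18769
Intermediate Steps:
(t(7, -4 - 1*1) + 142)**2 = ((-4 - 1*1) + 142)**2 = ((-4 - 1) + 142)**2 = (-5 + 142)**2 = 137**2 = 18769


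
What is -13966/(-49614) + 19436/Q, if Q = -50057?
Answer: -132600821/1241763999 ≈ -0.10678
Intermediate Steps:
-13966/(-49614) + 19436/Q = -13966/(-49614) + 19436/(-50057) = -13966*(-1/49614) + 19436*(-1/50057) = 6983/24807 - 19436/50057 = -132600821/1241763999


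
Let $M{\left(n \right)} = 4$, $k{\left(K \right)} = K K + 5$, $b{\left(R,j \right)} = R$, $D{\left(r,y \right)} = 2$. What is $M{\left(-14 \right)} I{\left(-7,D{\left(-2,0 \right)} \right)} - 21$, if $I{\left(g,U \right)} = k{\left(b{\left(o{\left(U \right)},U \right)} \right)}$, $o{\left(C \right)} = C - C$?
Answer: $-1$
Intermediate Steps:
$o{\left(C \right)} = 0$
$k{\left(K \right)} = 5 + K^{2}$ ($k{\left(K \right)} = K^{2} + 5 = 5 + K^{2}$)
$I{\left(g,U \right)} = 5$ ($I{\left(g,U \right)} = 5 + 0^{2} = 5 + 0 = 5$)
$M{\left(-14 \right)} I{\left(-7,D{\left(-2,0 \right)} \right)} - 21 = 4 \cdot 5 - 21 = 20 - 21 = -1$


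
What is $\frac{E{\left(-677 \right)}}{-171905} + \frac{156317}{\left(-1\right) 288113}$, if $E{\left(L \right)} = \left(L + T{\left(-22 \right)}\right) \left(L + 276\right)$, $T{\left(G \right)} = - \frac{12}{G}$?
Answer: $- \frac{165038827824}{77829816845} \approx -2.1205$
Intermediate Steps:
$E{\left(L \right)} = \left(276 + L\right) \left(\frac{6}{11} + L\right)$ ($E{\left(L \right)} = \left(L - \frac{12}{-22}\right) \left(L + 276\right) = \left(L - - \frac{6}{11}\right) \left(276 + L\right) = \left(L + \frac{6}{11}\right) \left(276 + L\right) = \left(\frac{6}{11} + L\right) \left(276 + L\right) = \left(276 + L\right) \left(\frac{6}{11} + L\right)$)
$\frac{E{\left(-677 \right)}}{-171905} + \frac{156317}{\left(-1\right) 288113} = \frac{\frac{1656}{11} + \left(-677\right)^{2} + \frac{3042}{11} \left(-677\right)}{-171905} + \frac{156317}{\left(-1\right) 288113} = \left(\frac{1656}{11} + 458329 - \frac{2059434}{11}\right) \left(- \frac{1}{171905}\right) + \frac{156317}{-288113} = \frac{2983841}{11} \left(- \frac{1}{171905}\right) + 156317 \left(- \frac{1}{288113}\right) = - \frac{2983841}{1890955} - \frac{22331}{41159} = - \frac{165038827824}{77829816845}$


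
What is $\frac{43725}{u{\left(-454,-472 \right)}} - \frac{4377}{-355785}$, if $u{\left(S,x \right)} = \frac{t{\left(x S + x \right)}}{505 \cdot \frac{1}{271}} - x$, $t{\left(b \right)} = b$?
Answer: $\frac{2703599281039}{6900153113120} \approx 0.39182$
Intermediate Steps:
$u{\left(S,x \right)} = - \frac{234 x}{505} + \frac{271 S x}{505}$ ($u{\left(S,x \right)} = \frac{x S + x}{505 \cdot \frac{1}{271}} - x = \frac{S x + x}{505 \cdot \frac{1}{271}} - x = \frac{x + S x}{\frac{505}{271}} - x = \left(x + S x\right) \frac{271}{505} - x = \left(\frac{271 x}{505} + \frac{271 S x}{505}\right) - x = - \frac{234 x}{505} + \frac{271 S x}{505}$)
$\frac{43725}{u{\left(-454,-472 \right)}} - \frac{4377}{-355785} = \frac{43725}{\frac{1}{505} \left(-472\right) \left(-234 + 271 \left(-454\right)\right)} - \frac{4377}{-355785} = \frac{43725}{\frac{1}{505} \left(-472\right) \left(-234 - 123034\right)} - - \frac{1459}{118595} = \frac{43725}{\frac{1}{505} \left(-472\right) \left(-123268\right)} + \frac{1459}{118595} = \frac{43725}{\frac{58182496}{505}} + \frac{1459}{118595} = 43725 \cdot \frac{505}{58182496} + \frac{1459}{118595} = \frac{22081125}{58182496} + \frac{1459}{118595} = \frac{2703599281039}{6900153113120}$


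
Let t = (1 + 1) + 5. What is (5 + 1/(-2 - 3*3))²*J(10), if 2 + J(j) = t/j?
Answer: -18954/605 ≈ -31.329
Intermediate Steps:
t = 7 (t = 2 + 5 = 7)
J(j) = -2 + 7/j
(5 + 1/(-2 - 3*3))²*J(10) = (5 + 1/(-2 - 3*3))²*(-2 + 7/10) = (5 + 1/(-2 - 9))²*(-2 + 7*(⅒)) = (5 + 1/(-11))²*(-2 + 7/10) = (5 - 1/11)²*(-13/10) = (54/11)²*(-13/10) = (2916/121)*(-13/10) = -18954/605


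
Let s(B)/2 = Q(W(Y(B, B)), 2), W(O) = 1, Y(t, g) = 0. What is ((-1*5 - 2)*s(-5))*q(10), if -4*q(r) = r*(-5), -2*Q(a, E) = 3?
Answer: 525/2 ≈ 262.50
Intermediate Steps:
Q(a, E) = -3/2 (Q(a, E) = -1/2*3 = -3/2)
q(r) = 5*r/4 (q(r) = -r*(-5)/4 = -(-5)*r/4 = 5*r/4)
s(B) = -3 (s(B) = 2*(-3/2) = -3)
((-1*5 - 2)*s(-5))*q(10) = ((-1*5 - 2)*(-3))*((5/4)*10) = ((-5 - 2)*(-3))*(25/2) = -7*(-3)*(25/2) = 21*(25/2) = 525/2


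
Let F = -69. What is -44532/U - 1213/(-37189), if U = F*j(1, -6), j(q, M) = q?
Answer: 552061415/855347 ≈ 645.42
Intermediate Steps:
U = -69 (U = -69*1 = -69)
-44532/U - 1213/(-37189) = -44532/(-69) - 1213/(-37189) = -44532*(-1/69) - 1213*(-1/37189) = 14844/23 + 1213/37189 = 552061415/855347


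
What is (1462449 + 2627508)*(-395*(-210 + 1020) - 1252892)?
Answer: -6432856147794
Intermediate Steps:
(1462449 + 2627508)*(-395*(-210 + 1020) - 1252892) = 4089957*(-395*810 - 1252892) = 4089957*(-319950 - 1252892) = 4089957*(-1572842) = -6432856147794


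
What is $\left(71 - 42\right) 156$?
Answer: $4524$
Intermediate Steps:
$\left(71 - 42\right) 156 = 29 \cdot 156 = 4524$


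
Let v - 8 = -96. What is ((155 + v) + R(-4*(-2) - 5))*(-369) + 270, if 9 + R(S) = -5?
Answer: -19287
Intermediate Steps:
R(S) = -14 (R(S) = -9 - 5 = -14)
v = -88 (v = 8 - 96 = -88)
((155 + v) + R(-4*(-2) - 5))*(-369) + 270 = ((155 - 88) - 14)*(-369) + 270 = (67 - 14)*(-369) + 270 = 53*(-369) + 270 = -19557 + 270 = -19287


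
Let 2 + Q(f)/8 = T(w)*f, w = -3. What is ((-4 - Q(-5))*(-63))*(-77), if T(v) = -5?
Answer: -911988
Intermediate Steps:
Q(f) = -16 - 40*f (Q(f) = -16 + 8*(-5*f) = -16 - 40*f)
((-4 - Q(-5))*(-63))*(-77) = ((-4 - (-16 - 40*(-5)))*(-63))*(-77) = ((-4 - (-16 + 200))*(-63))*(-77) = ((-4 - 1*184)*(-63))*(-77) = ((-4 - 184)*(-63))*(-77) = -188*(-63)*(-77) = 11844*(-77) = -911988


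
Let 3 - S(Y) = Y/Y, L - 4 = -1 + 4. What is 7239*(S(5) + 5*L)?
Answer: 267843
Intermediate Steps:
L = 7 (L = 4 + (-1 + 4) = 4 + 3 = 7)
S(Y) = 2 (S(Y) = 3 - Y/Y = 3 - 1*1 = 3 - 1 = 2)
7239*(S(5) + 5*L) = 7239*(2 + 5*7) = 7239*(2 + 35) = 7239*37 = 267843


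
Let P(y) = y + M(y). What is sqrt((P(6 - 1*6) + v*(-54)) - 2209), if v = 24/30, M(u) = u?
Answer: I*sqrt(56305)/5 ≈ 47.457*I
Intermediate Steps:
P(y) = 2*y (P(y) = y + y = 2*y)
v = 4/5 (v = 24*(1/30) = 4/5 ≈ 0.80000)
sqrt((P(6 - 1*6) + v*(-54)) - 2209) = sqrt((2*(6 - 1*6) + (4/5)*(-54)) - 2209) = sqrt((2*(6 - 6) - 216/5) - 2209) = sqrt((2*0 - 216/5) - 2209) = sqrt((0 - 216/5) - 2209) = sqrt(-216/5 - 2209) = sqrt(-11261/5) = I*sqrt(56305)/5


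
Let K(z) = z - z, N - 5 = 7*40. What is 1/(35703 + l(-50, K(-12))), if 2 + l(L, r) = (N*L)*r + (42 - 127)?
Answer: 1/35616 ≈ 2.8077e-5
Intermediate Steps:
N = 285 (N = 5 + 7*40 = 5 + 280 = 285)
K(z) = 0
l(L, r) = -87 + 285*L*r (l(L, r) = -2 + ((285*L)*r + (42 - 127)) = -2 + (285*L*r - 85) = -2 + (-85 + 285*L*r) = -87 + 285*L*r)
1/(35703 + l(-50, K(-12))) = 1/(35703 + (-87 + 285*(-50)*0)) = 1/(35703 + (-87 + 0)) = 1/(35703 - 87) = 1/35616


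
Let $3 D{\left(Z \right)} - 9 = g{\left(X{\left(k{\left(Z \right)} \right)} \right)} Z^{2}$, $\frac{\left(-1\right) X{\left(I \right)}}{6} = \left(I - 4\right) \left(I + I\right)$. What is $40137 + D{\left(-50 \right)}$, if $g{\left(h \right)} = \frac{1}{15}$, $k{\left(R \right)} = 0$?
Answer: $\frac{361760}{9} \approx 40196.0$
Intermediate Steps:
$X{\left(I \right)} = - 12 I \left(-4 + I\right)$ ($X{\left(I \right)} = - 6 \left(I - 4\right) \left(I + I\right) = - 6 \left(-4 + I\right) 2 I = - 6 \cdot 2 I \left(-4 + I\right) = - 12 I \left(-4 + I\right)$)
$g{\left(h \right)} = \frac{1}{15}$
$D{\left(Z \right)} = 3 + \frac{Z^{2}}{45}$ ($D{\left(Z \right)} = 3 + \frac{\frac{1}{15} Z^{2}}{3} = 3 + \frac{Z^{2}}{45}$)
$40137 + D{\left(-50 \right)} = 40137 + \left(3 + \frac{\left(-50\right)^{2}}{45}\right) = 40137 + \left(3 + \frac{1}{45} \cdot 2500\right) = 40137 + \left(3 + \frac{500}{9}\right) = 40137 + \frac{527}{9} = \frac{361760}{9}$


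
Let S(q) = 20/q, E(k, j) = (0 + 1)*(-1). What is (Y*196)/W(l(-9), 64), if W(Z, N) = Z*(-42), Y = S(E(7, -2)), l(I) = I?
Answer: -280/27 ≈ -10.370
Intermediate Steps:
E(k, j) = -1 (E(k, j) = 1*(-1) = -1)
Y = -20 (Y = 20/(-1) = 20*(-1) = -20)
W(Z, N) = -42*Z
(Y*196)/W(l(-9), 64) = (-20*196)/((-42*(-9))) = -3920/378 = -3920*1/378 = -280/27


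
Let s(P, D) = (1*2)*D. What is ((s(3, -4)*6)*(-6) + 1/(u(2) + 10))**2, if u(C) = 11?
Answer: 36590401/441 ≈ 82971.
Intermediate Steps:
s(P, D) = 2*D
((s(3, -4)*6)*(-6) + 1/(u(2) + 10))**2 = (((2*(-4))*6)*(-6) + 1/(11 + 10))**2 = (-8*6*(-6) + 1/21)**2 = (-48*(-6) + 1/21)**2 = (288 + 1/21)**2 = (6049/21)**2 = 36590401/441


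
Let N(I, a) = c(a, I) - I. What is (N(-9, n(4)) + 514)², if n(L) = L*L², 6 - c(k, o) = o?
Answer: 289444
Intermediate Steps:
c(k, o) = 6 - o
n(L) = L³
N(I, a) = 6 - 2*I (N(I, a) = (6 - I) - I = 6 - 2*I)
(N(-9, n(4)) + 514)² = ((6 - 2*(-9)) + 514)² = ((6 + 18) + 514)² = (24 + 514)² = 538² = 289444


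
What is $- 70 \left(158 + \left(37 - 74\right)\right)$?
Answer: $-8470$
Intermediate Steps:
$- 70 \left(158 + \left(37 - 74\right)\right) = - 70 \left(158 - 37\right) = \left(-70\right) 121 = -8470$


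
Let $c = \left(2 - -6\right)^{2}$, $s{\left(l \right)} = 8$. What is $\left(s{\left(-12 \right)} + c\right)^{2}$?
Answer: $5184$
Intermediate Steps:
$c = 64$ ($c = \left(2 + 6\right)^{2} = 8^{2} = 64$)
$\left(s{\left(-12 \right)} + c\right)^{2} = \left(8 + 64\right)^{2} = 72^{2} = 5184$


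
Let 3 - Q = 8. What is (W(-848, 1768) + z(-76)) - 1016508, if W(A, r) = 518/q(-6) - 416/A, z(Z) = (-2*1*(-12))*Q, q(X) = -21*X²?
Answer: -2909589893/2862 ≈ -1.0166e+6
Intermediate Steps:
Q = -5 (Q = 3 - 1*8 = 3 - 8 = -5)
z(Z) = -120 (z(Z) = (-2*1*(-12))*(-5) = -2*(-12)*(-5) = 24*(-5) = -120)
W(A, r) = -37/54 - 416/A (W(A, r) = 518/((-21*(-6)²)) - 416/A = 518/((-21*36)) - 416/A = 518/(-756) - 416/A = 518*(-1/756) - 416/A = -37/54 - 416/A)
(W(-848, 1768) + z(-76)) - 1016508 = ((-37/54 - 416/(-848)) - 120) - 1016508 = ((-37/54 - 416*(-1/848)) - 120) - 1016508 = ((-37/54 + 26/53) - 120) - 1016508 = (-557/2862 - 120) - 1016508 = -343997/2862 - 1016508 = -2909589893/2862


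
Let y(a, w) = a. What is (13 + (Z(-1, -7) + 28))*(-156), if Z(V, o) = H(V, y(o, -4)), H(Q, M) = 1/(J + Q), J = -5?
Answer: -6370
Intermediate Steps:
H(Q, M) = 1/(-5 + Q)
Z(V, o) = 1/(-5 + V)
(13 + (Z(-1, -7) + 28))*(-156) = (13 + (1/(-5 - 1) + 28))*(-156) = (13 + (1/(-6) + 28))*(-156) = (13 + (-⅙ + 28))*(-156) = (13 + 167/6)*(-156) = (245/6)*(-156) = -6370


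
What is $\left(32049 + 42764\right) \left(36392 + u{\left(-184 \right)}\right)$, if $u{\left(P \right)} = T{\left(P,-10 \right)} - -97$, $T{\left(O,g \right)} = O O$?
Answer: $5262720485$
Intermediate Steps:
$T{\left(O,g \right)} = O^{2}$
$u{\left(P \right)} = 97 + P^{2}$ ($u{\left(P \right)} = P^{2} - -97 = P^{2} + 97 = 97 + P^{2}$)
$\left(32049 + 42764\right) \left(36392 + u{\left(-184 \right)}\right) = \left(32049 + 42764\right) \left(36392 + \left(97 + \left(-184\right)^{2}\right)\right) = 74813 \left(36392 + \left(97 + 33856\right)\right) = 74813 \left(36392 + 33953\right) = 74813 \cdot 70345 = 5262720485$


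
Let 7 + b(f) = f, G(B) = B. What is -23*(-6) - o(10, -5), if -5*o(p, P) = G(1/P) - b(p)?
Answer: 3434/25 ≈ 137.36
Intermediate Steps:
b(f) = -7 + f
o(p, P) = -7/5 - 1/(5*P) + p/5 (o(p, P) = -(1/P - (-7 + p))/5 = -(1/P + (7 - p))/5 = -(7 + 1/P - p)/5 = -7/5 - 1/(5*P) + p/5)
-23*(-6) - o(10, -5) = -23*(-6) - (-1 - 5*(-7 + 10))/(5*(-5)) = 138 - (-1)*(-1 - 5*3)/(5*5) = 138 - (-1)*(-1 - 15)/(5*5) = 138 - (-1)*(-16)/(5*5) = 138 - 1*16/25 = 138 - 16/25 = 3434/25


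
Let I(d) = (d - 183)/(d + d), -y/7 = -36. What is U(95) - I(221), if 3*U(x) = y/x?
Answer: 16759/20995 ≈ 0.79824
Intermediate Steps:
y = 252 (y = -7*(-36) = 252)
U(x) = 84/x (U(x) = (252/x)/3 = 84/x)
I(d) = (-183 + d)/(2*d) (I(d) = (-183 + d)/((2*d)) = (-183 + d)*(1/(2*d)) = (-183 + d)/(2*d))
U(95) - I(221) = 84/95 - (-183 + 221)/(2*221) = 84*(1/95) - 38/(2*221) = 84/95 - 1*19/221 = 84/95 - 19/221 = 16759/20995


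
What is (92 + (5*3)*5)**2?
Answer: 27889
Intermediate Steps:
(92 + (5*3)*5)**2 = (92 + 15*5)**2 = (92 + 75)**2 = 167**2 = 27889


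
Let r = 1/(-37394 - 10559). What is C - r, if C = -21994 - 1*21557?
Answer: -2088401102/47953 ≈ -43551.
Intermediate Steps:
r = -1/47953 (r = 1/(-47953) = -1/47953 ≈ -2.0854e-5)
C = -43551 (C = -21994 - 21557 = -43551)
C - r = -43551 - 1*(-1/47953) = -43551 + 1/47953 = -2088401102/47953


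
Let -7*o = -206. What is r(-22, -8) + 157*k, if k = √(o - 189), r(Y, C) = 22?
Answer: 22 + 157*I*√7819/7 ≈ 22.0 + 1983.2*I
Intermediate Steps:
o = 206/7 (o = -⅐*(-206) = 206/7 ≈ 29.429)
k = I*√7819/7 (k = √(206/7 - 189) = √(-1117/7) = I*√7819/7 ≈ 12.632*I)
r(-22, -8) + 157*k = 22 + 157*(I*√7819/7) = 22 + 157*I*√7819/7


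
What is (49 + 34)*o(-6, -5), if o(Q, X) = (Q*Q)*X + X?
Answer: -15355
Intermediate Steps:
o(Q, X) = X + X*Q² (o(Q, X) = Q²*X + X = X*Q² + X = X + X*Q²)
(49 + 34)*o(-6, -5) = (49 + 34)*(-5*(1 + (-6)²)) = 83*(-5*(1 + 36)) = 83*(-5*37) = 83*(-185) = -15355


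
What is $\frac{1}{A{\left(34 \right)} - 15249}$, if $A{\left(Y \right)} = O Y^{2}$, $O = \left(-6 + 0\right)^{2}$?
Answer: $\frac{1}{26367} \approx 3.7926 \cdot 10^{-5}$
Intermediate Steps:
$O = 36$ ($O = \left(-6\right)^{2} = 36$)
$A{\left(Y \right)} = 36 Y^{2}$
$\frac{1}{A{\left(34 \right)} - 15249} = \frac{1}{36 \cdot 34^{2} - 15249} = \frac{1}{36 \cdot 1156 - 15249} = \frac{1}{41616 - 15249} = \frac{1}{26367}$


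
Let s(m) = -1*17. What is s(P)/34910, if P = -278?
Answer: -17/34910 ≈ -0.00048697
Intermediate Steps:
s(m) = -17
s(P)/34910 = -17/34910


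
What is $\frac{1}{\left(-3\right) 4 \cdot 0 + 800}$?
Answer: $\frac{1}{800} \approx 0.00125$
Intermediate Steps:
$\frac{1}{\left(-3\right) 4 \cdot 0 + 800} = \frac{1}{\left(-12\right) 0 + 800} = \frac{1}{0 + 800} = \frac{1}{800}$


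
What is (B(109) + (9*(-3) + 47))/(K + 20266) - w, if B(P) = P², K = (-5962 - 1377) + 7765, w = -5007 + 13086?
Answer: -167158767/20692 ≈ -8078.4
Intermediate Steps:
w = 8079
K = 426 (K = -7339 + 7765 = 426)
(B(109) + (9*(-3) + 47))/(K + 20266) - w = (109² + (9*(-3) + 47))/(426 + 20266) - 1*8079 = (11881 + (-27 + 47))/20692 - 8079 = (11881 + 20)*(1/20692) - 8079 = 11901*(1/20692) - 8079 = 11901/20692 - 8079 = -167158767/20692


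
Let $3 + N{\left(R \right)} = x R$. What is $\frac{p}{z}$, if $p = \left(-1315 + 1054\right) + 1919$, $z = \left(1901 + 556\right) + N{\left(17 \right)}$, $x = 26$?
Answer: $\frac{829}{1448} \approx 0.57251$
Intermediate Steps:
$N{\left(R \right)} = -3 + 26 R$
$z = 2896$ ($z = \left(1901 + 556\right) + \left(-3 + 26 \cdot 17\right) = 2457 + \left(-3 + 442\right) = 2457 + 439 = 2896$)
$p = 1658$ ($p = -261 + 1919 = 1658$)
$\frac{p}{z} = \frac{1658}{2896} = 1658 \cdot \frac{1}{2896} = \frac{829}{1448}$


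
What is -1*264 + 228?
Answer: -36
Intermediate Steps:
-1*264 + 228 = -264 + 228 = -36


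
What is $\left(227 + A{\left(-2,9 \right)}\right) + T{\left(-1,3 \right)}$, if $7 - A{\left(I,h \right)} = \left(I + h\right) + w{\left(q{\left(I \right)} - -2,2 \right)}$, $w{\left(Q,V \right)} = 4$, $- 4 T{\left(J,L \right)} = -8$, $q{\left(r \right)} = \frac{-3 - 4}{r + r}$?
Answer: $225$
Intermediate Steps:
$q{\left(r \right)} = - \frac{7}{2 r}$
$T{\left(J,L \right)} = 2$ ($T{\left(J,L \right)} = \left(- \frac{1}{4}\right) \left(-8\right) = 2$)
$A{\left(I,h \right)} = 3 - I - h$ ($A{\left(I,h \right)} = 7 - \left(\left(I + h\right) + 4\right) = 7 - \left(4 + I + h\right) = 3 - I - h$)
$\left(227 + A{\left(-2,9 \right)}\right) + T{\left(-1,3 \right)} = \left(227 - 4\right) + 2 = 223 + 2 = 225$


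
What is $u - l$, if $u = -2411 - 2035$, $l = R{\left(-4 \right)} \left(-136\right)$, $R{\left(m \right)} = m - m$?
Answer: $-4446$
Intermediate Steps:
$R{\left(m \right)} = 0$
$l = 0$ ($l = 0 \left(-136\right) = 0$)
$u = -4446$
$u - l = -4446 - 0 = -4446 + 0 = -4446$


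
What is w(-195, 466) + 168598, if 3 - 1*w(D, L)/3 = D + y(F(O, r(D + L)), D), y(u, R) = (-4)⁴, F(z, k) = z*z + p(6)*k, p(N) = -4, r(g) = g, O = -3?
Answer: 168424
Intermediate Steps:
F(z, k) = z² - 4*k (F(z, k) = z*z - 4*k = z² - 4*k)
y(u, R) = 256
w(D, L) = -759 - 3*D (w(D, L) = 9 - 3*(D + 256) = 9 - 3*(256 + D) = 9 + (-768 - 3*D) = -759 - 3*D)
w(-195, 466) + 168598 = (-759 - 3*(-195)) + 168598 = (-759 + 585) + 168598 = -174 + 168598 = 168424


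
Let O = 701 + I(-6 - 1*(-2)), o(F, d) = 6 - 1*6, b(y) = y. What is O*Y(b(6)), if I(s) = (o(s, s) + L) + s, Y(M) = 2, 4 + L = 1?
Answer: 1388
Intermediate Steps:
L = -3 (L = -4 + 1 = -3)
o(F, d) = 0 (o(F, d) = 6 - 6 = 0)
I(s) = -3 + s (I(s) = (0 - 3) + s = -3 + s)
O = 694 (O = 701 + (-3 + (-6 - 1*(-2))) = 701 + (-3 + (-6 + 2)) = 701 + (-3 - 4) = 701 - 7 = 694)
O*Y(b(6)) = 694*2 = 1388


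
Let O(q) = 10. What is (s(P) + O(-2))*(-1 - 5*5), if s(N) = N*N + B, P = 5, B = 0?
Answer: -910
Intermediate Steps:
s(N) = N² (s(N) = N*N + 0 = N² + 0 = N²)
(s(P) + O(-2))*(-1 - 5*5) = (5² + 10)*(-1 - 5*5) = (25 + 10)*(-1 - 25) = 35*(-26) = -910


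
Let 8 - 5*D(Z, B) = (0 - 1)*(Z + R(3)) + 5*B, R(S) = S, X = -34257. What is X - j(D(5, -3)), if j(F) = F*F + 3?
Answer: -857461/25 ≈ -34298.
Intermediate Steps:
D(Z, B) = 11/5 - B + Z/5 (D(Z, B) = 8/5 - ((0 - 1)*(Z + 3) + 5*B)/5 = 8/5 - (-(3 + Z) + 5*B)/5 = 8/5 - ((-3 - Z) + 5*B)/5 = 8/5 - (-3 - Z + 5*B)/5 = 8/5 + (⅗ - B + Z/5) = 11/5 - B + Z/5)
j(F) = 3 + F² (j(F) = F² + 3 = 3 + F²)
X - j(D(5, -3)) = -34257 - (3 + (11/5 - 1*(-3) + (⅕)*5)²) = -34257 - (3 + (11/5 + 3 + 1)²) = -34257 - (3 + (31/5)²) = -34257 - (3 + 961/25) = -34257 - 1*1036/25 = -34257 - 1036/25 = -857461/25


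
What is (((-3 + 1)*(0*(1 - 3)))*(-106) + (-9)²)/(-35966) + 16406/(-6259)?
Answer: -590565175/225111194 ≈ -2.6234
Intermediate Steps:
(((-3 + 1)*(0*(1 - 3)))*(-106) + (-9)²)/(-35966) + 16406/(-6259) = (-0*(-2)*(-106) + 81)*(-1/35966) + 16406*(-1/6259) = (-2*0*(-106) + 81)*(-1/35966) - 16406/6259 = (0*(-106) + 81)*(-1/35966) - 16406/6259 = (0 + 81)*(-1/35966) - 16406/6259 = 81*(-1/35966) - 16406/6259 = -81/35966 - 16406/6259 = -590565175/225111194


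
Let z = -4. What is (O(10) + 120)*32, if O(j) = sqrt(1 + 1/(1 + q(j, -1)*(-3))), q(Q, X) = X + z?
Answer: 3840 + 8*sqrt(17) ≈ 3873.0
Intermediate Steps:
q(Q, X) = -4 + X (q(Q, X) = X - 4 = -4 + X)
O(j) = sqrt(17)/4 (O(j) = sqrt(1 + 1/(1 + (-4 - 1)*(-3))) = sqrt(1 + 1/(1 - 5*(-3))) = sqrt(1 + 1/(1 + 15)) = sqrt(1 + 1/16) = sqrt(17/16) = sqrt(17)/4)
(O(10) + 120)*32 = (sqrt(17)/4 + 120)*32 = (120 + sqrt(17)/4)*32 = 3840 + 8*sqrt(17)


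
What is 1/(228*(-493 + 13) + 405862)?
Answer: 1/296422 ≈ 3.3736e-6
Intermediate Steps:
1/(228*(-493 + 13) + 405862) = 1/(228*(-480) + 405862) = 1/(-109440 + 405862) = 1/296422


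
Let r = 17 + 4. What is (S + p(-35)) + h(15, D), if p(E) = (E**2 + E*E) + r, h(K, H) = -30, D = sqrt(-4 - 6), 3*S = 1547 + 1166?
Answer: 10036/3 ≈ 3345.3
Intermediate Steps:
r = 21
S = 2713/3 (S = (1547 + 1166)/3 = (1/3)*2713 = 2713/3 ≈ 904.33)
D = I*sqrt(10) (D = sqrt(-10) = I*sqrt(10) ≈ 3.1623*I)
p(E) = 21 + 2*E**2 (p(E) = (E**2 + E*E) + 21 = (E**2 + E**2) + 21 = 2*E**2 + 21 = 21 + 2*E**2)
(S + p(-35)) + h(15, D) = (2713/3 + (21 + 2*(-35)**2)) - 30 = (2713/3 + (21 + 2*1225)) - 30 = (2713/3 + (21 + 2450)) - 30 = (2713/3 + 2471) - 30 = 10126/3 - 30 = 10036/3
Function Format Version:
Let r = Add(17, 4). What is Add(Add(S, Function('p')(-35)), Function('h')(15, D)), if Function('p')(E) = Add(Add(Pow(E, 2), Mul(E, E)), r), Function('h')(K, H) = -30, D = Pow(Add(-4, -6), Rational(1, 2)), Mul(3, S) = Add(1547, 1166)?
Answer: Rational(10036, 3) ≈ 3345.3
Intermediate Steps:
r = 21
S = Rational(2713, 3) (S = Mul(Rational(1, 3), Add(1547, 1166)) = Mul(Rational(1, 3), 2713) = Rational(2713, 3) ≈ 904.33)
D = Mul(I, Pow(10, Rational(1, 2))) (D = Pow(-10, Rational(1, 2)) = Mul(I, Pow(10, Rational(1, 2))) ≈ Mul(3.1623, I))
Function('p')(E) = Add(21, Mul(2, Pow(E, 2))) (Function('p')(E) = Add(Add(Pow(E, 2), Mul(E, E)), 21) = Add(Add(Pow(E, 2), Pow(E, 2)), 21) = Add(Mul(2, Pow(E, 2)), 21) = Add(21, Mul(2, Pow(E, 2))))
Add(Add(S, Function('p')(-35)), Function('h')(15, D)) = Add(Add(Rational(2713, 3), Add(21, Mul(2, Pow(-35, 2)))), -30) = Add(Add(Rational(2713, 3), Add(21, Mul(2, 1225))), -30) = Add(Add(Rational(2713, 3), Add(21, 2450)), -30) = Add(Add(Rational(2713, 3), 2471), -30) = Add(Rational(10126, 3), -30) = Rational(10036, 3)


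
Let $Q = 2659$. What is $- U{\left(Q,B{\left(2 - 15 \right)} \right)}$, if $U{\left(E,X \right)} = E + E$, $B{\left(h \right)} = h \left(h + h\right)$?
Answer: $-5318$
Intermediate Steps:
$B{\left(h \right)} = 2 h^{2}$ ($B{\left(h \right)} = h 2 h = 2 h^{2}$)
$U{\left(E,X \right)} = 2 E$
$- U{\left(Q,B{\left(2 - 15 \right)} \right)} = - 2 \cdot 2659 = \left(-1\right) 5318 = -5318$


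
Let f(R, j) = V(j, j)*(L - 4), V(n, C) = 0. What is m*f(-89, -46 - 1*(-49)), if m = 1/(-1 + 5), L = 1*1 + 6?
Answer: 0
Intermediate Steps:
L = 7 (L = 1 + 6 = 7)
f(R, j) = 0 (f(R, j) = 0*(7 - 4) = 0*3 = 0)
m = 1/4 ≈ 0.25000
m*f(-89, -46 - 1*(-49)) = (1/4)*0 = 0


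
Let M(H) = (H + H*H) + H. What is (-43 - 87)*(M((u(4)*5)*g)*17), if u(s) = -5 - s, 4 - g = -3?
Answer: -217894950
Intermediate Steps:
g = 7 (g = 4 - 1*(-3) = 4 + 3 = 7)
M(H) = H² + 2*H (M(H) = (H + H²) + H = H² + 2*H)
(-43 - 87)*(M((u(4)*5)*g)*17) = (-43 - 87)*(((((-5 - 1*4)*5)*7)*(2 + ((-5 - 1*4)*5)*7))*17) = -130*(((-5 - 4)*5)*7)*(2 + ((-5 - 4)*5)*7)*17 = -130*(-9*5*7)*(2 - 9*5*7)*17 = -130*(-45*7)*(2 - 45*7)*17 = -130*(-315*(2 - 315))*17 = -130*(-315*(-313))*17 = -12817350*17 = -130*1676115 = -217894950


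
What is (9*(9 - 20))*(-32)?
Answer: 3168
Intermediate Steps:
(9*(9 - 20))*(-32) = (9*(-11))*(-32) = -99*(-32) = 3168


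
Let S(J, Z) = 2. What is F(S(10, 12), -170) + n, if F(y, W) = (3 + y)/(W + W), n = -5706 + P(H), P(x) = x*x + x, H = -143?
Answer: 992799/68 ≈ 14600.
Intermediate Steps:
P(x) = x + x² (P(x) = x² + x = x + x²)
n = 14600 (n = -5706 - 143*(1 - 143) = -5706 - 143*(-142) = -5706 + 20306 = 14600)
F(y, W) = (3 + y)/(2*W) (F(y, W) = (3 + y)/((2*W)) = (3 + y)*(1/(2*W)) = (3 + y)/(2*W))
F(S(10, 12), -170) + n = (½)*(3 + 2)/(-170) + 14600 = (½)*(-1/170)*5 + 14600 = -1/68 + 14600 = 992799/68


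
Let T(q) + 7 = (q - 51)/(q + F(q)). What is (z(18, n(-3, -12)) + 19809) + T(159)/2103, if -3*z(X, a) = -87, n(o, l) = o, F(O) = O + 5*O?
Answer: 15477862933/780213 ≈ 19838.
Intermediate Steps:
F(O) = 6*O
z(X, a) = 29 (z(X, a) = -1/3*(-87) = 29)
T(q) = -7 + (-51 + q)/(7*q) (T(q) = -7 + (q - 51)/(q + 6*q) = -7 + (-51 + q)/((7*q)) = -7 + (-51 + q)*(1/(7*q)) = -7 + (-51 + q)/(7*q))
(z(18, n(-3, -12)) + 19809) + T(159)/2103 = (29 + 19809) + ((3/7)*(-17 - 16*159)/159)/2103 = 19838 + ((3/7)*(1/159)*(-17 - 2544))*(1/2103) = 19838 + ((3/7)*(1/159)*(-2561))*(1/2103) = 19838 - 2561/371*1/2103 = 19838 - 2561/780213 = 15477862933/780213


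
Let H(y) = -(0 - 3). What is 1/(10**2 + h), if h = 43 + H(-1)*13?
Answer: 1/182 ≈ 0.0054945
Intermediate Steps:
H(y) = 3 (H(y) = -1*(-3) = 3)
h = 82 (h = 43 + 3*13 = 43 + 39 = 82)
1/(10**2 + h) = 1/(10**2 + 82) = 1/(100 + 82) = 1/182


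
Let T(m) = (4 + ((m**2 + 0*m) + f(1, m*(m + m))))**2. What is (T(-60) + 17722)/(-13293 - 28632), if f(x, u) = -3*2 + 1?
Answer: -12970523/41925 ≈ -309.37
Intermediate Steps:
f(x, u) = -5 (f(x, u) = -6 + 1 = -5)
T(m) = (-1 + m**2)**2 (T(m) = (4 + ((m**2 + 0*m) - 5))**2 = (4 + ((m**2 + 0) - 5))**2 = (4 + (m**2 - 5))**2 = (4 + (-5 + m**2))**2 = (-1 + m**2)**2)
(T(-60) + 17722)/(-13293 - 28632) = ((-1 + (-60)**2)**2 + 17722)/(-13293 - 28632) = ((-1 + 3600)**2 + 17722)/(-41925) = (3599**2 + 17722)*(-1/41925) = (12952801 + 17722)*(-1/41925) = 12970523*(-1/41925) = -12970523/41925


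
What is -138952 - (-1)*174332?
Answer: 35380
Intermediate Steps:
-138952 - (-1)*174332 = -138952 - 1*(-174332) = -138952 + 174332 = 35380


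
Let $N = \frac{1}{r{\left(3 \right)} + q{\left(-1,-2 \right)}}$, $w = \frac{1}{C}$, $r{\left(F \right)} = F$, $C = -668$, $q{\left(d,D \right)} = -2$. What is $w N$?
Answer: $- \frac{1}{668} \approx -0.001497$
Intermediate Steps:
$w = - \frac{1}{668}$ ($w = \frac{1}{-668} = - \frac{1}{668} \approx -0.001497$)
$N = 1$ ($N = \frac{1}{3 - 2} = 1^{-1} = 1$)
$w N = \left(- \frac{1}{668}\right) 1 = - \frac{1}{668}$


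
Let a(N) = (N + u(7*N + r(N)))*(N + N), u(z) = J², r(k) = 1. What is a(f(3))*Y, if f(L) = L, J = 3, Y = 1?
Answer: 72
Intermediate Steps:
u(z) = 9 (u(z) = 3² = 9)
a(N) = 2*N*(9 + N) (a(N) = (N + 9)*(N + N) = (9 + N)*(2*N) = 2*N*(9 + N))
a(f(3))*Y = (2*3*(9 + 3))*1 = (2*3*12)*1 = 72*1 = 72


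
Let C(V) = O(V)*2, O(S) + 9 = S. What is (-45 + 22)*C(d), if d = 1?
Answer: 368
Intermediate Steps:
O(S) = -9 + S
C(V) = -18 + 2*V (C(V) = (-9 + V)*2 = -18 + 2*V)
(-45 + 22)*C(d) = (-45 + 22)*(-18 + 2*1) = -23*(-18 + 2) = -23*(-16) = 368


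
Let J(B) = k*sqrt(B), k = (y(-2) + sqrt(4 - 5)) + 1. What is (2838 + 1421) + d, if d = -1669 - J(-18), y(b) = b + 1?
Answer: 2590 + 3*sqrt(2) ≈ 2594.2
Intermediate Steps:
y(b) = 1 + b
k = I (k = ((1 - 2) + sqrt(4 - 5)) + 1 = (-1 + sqrt(-1)) + 1 = (-1 + I) + 1 = I ≈ 1.0*I)
J(B) = I*sqrt(B)
d = -1669 + 3*sqrt(2) (d = -1669 - I*sqrt(-18) = -1669 - I*3*I*sqrt(2) = -1669 - (-3)*sqrt(2) = -1669 + 3*sqrt(2) ≈ -1664.8)
(2838 + 1421) + d = (2838 + 1421) + 0 = 4259 + 0 = 4259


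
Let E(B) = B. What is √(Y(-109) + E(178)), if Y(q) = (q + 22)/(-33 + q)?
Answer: √3601546/142 ≈ 13.365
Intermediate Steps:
Y(q) = (22 + q)/(-33 + q)
√(Y(-109) + E(178)) = √((22 - 109)/(-33 - 109) + 178) = √(-87/(-142) + 178) = √(-1/142*(-87) + 178) = √(87/142 + 178) = √(25363/142) = √3601546/142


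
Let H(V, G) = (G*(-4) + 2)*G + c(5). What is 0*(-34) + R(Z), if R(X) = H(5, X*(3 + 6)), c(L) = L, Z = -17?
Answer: -93937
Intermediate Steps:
H(V, G) = 5 + G*(2 - 4*G) (H(V, G) = (G*(-4) + 2)*G + 5 = (-4*G + 2)*G + 5 = (2 - 4*G)*G + 5 = G*(2 - 4*G) + 5 = 5 + G*(2 - 4*G))
R(X) = 5 - 324*X² + 18*X (R(X) = 5 - 4*X²*(3 + 6)² + 2*(X*(3 + 6)) = 5 - 4*81*X² + 2*(X*9) = 5 - 4*81*X² + 2*(9*X) = 5 - 324*X² + 18*X)
0*(-34) + R(Z) = 0*(-34) + (5 - 324*(-17)² + 18*(-17)) = 0 + (5 - 324*289 - 306) = 0 + (5 - 93636 - 306) = 0 - 93937 = -93937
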